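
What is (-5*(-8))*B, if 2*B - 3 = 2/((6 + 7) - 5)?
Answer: 65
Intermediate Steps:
B = 13/8 (B = 3/2 + (2/((6 + 7) - 5))/2 = 3/2 + (2/(13 - 5))/2 = 3/2 + (2/8)/2 = 3/2 + (2*(1/8))/2 = 3/2 + (1/2)*(1/4) = 3/2 + 1/8 = 13/8 ≈ 1.6250)
(-5*(-8))*B = -5*(-8)*(13/8) = 40*(13/8) = 65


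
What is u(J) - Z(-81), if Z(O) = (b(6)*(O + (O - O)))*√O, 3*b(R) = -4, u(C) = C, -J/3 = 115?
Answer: -345 - 972*I ≈ -345.0 - 972.0*I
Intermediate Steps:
J = -345 (J = -3*115 = -345)
b(R) = -4/3 (b(R) = (⅓)*(-4) = -4/3)
Z(O) = -4*O^(3/2)/3 (Z(O) = (-4*(O + (O - O))/3)*√O = (-4*(O + 0)/3)*√O = (-4*O/3)*√O = -4*O^(3/2)/3)
u(J) - Z(-81) = -345 - (-4)*(-81)^(3/2)/3 = -345 - (-4)*(-729*I)/3 = -345 - 972*I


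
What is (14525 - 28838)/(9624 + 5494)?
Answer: -14313/15118 ≈ -0.94675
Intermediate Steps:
(14525 - 28838)/(9624 + 5494) = -14313/15118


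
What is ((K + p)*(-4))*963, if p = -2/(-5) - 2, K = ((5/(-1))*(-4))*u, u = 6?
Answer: -2280384/5 ≈ -4.5608e+5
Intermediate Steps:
K = 120 (K = ((5/(-1))*(-4))*6 = ((5*(-1))*(-4))*6 = -5*(-4)*6 = 20*6 = 120)
p = -8/5 (p = -2*(-⅕) - 2 = ⅖ - 2 = -8/5 ≈ -1.6000)
((K + p)*(-4))*963 = ((120 - 8/5)*(-4))*963 = ((592/5)*(-4))*963 = -2368/5*963 = -2280384/5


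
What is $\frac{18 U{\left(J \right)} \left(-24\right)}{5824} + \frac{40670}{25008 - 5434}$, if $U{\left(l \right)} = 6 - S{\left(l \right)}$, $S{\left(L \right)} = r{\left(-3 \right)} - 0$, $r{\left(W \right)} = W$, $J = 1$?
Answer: $\frac{5023699}{3562468} \approx 1.4102$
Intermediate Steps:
$S{\left(L \right)} = -3$ ($S{\left(L \right)} = -3 - 0 = -3 + 0 = -3$)
$U{\left(l \right)} = 9$ ($U{\left(l \right)} = 6 - -3 = 6 + 3 = 9$)
$\frac{18 U{\left(J \right)} \left(-24\right)}{5824} + \frac{40670}{25008 - 5434} = \frac{18 \cdot 9 \left(-24\right)}{5824} + \frac{40670}{25008 - 5434} = 162 \left(-24\right) \frac{1}{5824} + \frac{40670}{19574} = \left(-3888\right) \frac{1}{5824} + 40670 \cdot \frac{1}{19574} = - \frac{243}{364} + \frac{20335}{9787} = \frac{5023699}{3562468}$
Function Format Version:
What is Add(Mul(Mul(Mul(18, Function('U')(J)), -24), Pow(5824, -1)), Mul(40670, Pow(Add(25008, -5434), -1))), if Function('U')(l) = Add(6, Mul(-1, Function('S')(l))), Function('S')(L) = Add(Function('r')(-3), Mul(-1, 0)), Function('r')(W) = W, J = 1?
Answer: Rational(5023699, 3562468) ≈ 1.4102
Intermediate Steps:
Function('S')(L) = -3 (Function('S')(L) = Add(-3, Mul(-1, 0)) = Add(-3, 0) = -3)
Function('U')(l) = 9 (Function('U')(l) = Add(6, Mul(-1, -3)) = Add(6, 3) = 9)
Add(Mul(Mul(Mul(18, Function('U')(J)), -24), Pow(5824, -1)), Mul(40670, Pow(Add(25008, -5434), -1))) = Add(Mul(Mul(Mul(18, 9), -24), Pow(5824, -1)), Mul(40670, Pow(Add(25008, -5434), -1))) = Add(Mul(Mul(162, -24), Rational(1, 5824)), Mul(40670, Pow(19574, -1))) = Add(Mul(-3888, Rational(1, 5824)), Mul(40670, Rational(1, 19574))) = Add(Rational(-243, 364), Rational(20335, 9787)) = Rational(5023699, 3562468)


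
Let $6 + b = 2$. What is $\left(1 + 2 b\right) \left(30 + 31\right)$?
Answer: $-427$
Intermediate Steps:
$b = -4$ ($b = -6 + 2 = -4$)
$\left(1 + 2 b\right) \left(30 + 31\right) = \left(1 + 2 \left(-4\right)\right) \left(30 + 31\right) = \left(1 - 8\right) 61 = \left(-7\right) 61 = -427$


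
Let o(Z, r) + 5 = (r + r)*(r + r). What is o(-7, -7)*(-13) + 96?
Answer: -2387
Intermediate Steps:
o(Z, r) = -5 + 4*r**2 (o(Z, r) = -5 + (r + r)*(r + r) = -5 + (2*r)*(2*r) = -5 + 4*r**2)
o(-7, -7)*(-13) + 96 = (-5 + 4*(-7)**2)*(-13) + 96 = (-5 + 4*49)*(-13) + 96 = (-5 + 196)*(-13) + 96 = 191*(-13) + 96 = -2483 + 96 = -2387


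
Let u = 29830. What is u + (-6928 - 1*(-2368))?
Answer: 25270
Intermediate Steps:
u + (-6928 - 1*(-2368)) = 29830 + (-6928 - 1*(-2368)) = 29830 + (-6928 + 2368) = 29830 - 4560 = 25270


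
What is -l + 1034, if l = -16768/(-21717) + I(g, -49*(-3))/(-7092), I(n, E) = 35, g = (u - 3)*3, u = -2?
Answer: 5893903045/5704332 ≈ 1033.2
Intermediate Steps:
g = -15 (g = (-2 - 3)*3 = -5*3 = -15)
l = 4376243/5704332 (l = -16768/(-21717) + 35/(-7092) = -16768*(-1/21717) + 35*(-1/7092) = 16768/21717 - 35/7092 = 4376243/5704332 ≈ 0.76718)
-l + 1034 = -1*4376243/5704332 + 1034 = -4376243/5704332 + 1034 = 5893903045/5704332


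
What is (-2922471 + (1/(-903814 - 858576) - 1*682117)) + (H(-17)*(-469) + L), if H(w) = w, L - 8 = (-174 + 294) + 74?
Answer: -6338282307071/1762390 ≈ -3.5964e+6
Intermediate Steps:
L = 202 (L = 8 + ((-174 + 294) + 74) = 8 + (120 + 74) = 8 + 194 = 202)
(-2922471 + (1/(-903814 - 858576) - 1*682117)) + (H(-17)*(-469) + L) = (-2922471 + (1/(-903814 - 858576) - 1*682117)) + (-17*(-469) + 202) = (-2922471 + (1/(-1762390) - 682117)) + (7973 + 202) = (-2922471 + (-1/1762390 - 682117)) + 8175 = (-2922471 - 1202156179631/1762390) + 8175 = -6352689845321/1762390 + 8175 = -6338282307071/1762390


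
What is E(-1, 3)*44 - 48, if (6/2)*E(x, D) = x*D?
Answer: -92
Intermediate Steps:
E(x, D) = D*x/3 (E(x, D) = (x*D)/3 = (D*x)/3 = D*x/3)
E(-1, 3)*44 - 48 = ((1/3)*3*(-1))*44 - 48 = -1*44 - 48 = -44 - 48 = -92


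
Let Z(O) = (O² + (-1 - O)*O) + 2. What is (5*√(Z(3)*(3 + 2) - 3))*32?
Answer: 320*I*√2 ≈ 452.55*I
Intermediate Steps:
Z(O) = 2 + O² + O*(-1 - O) (Z(O) = (O² + O*(-1 - O)) + 2 = 2 + O² + O*(-1 - O))
(5*√(Z(3)*(3 + 2) - 3))*32 = (5*√((2 - 1*3)*(3 + 2) - 3))*32 = (5*√((2 - 3)*5 - 3))*32 = (5*√(-1*5 - 3))*32 = (5*√(-5 - 3))*32 = (5*√(-8))*32 = (5*(2*I*√2))*32 = (10*I*√2)*32 = 320*I*√2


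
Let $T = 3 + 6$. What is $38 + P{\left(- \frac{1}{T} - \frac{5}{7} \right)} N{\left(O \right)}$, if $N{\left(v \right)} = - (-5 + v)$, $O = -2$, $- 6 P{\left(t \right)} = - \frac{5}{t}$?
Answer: $\frac{3217}{104} \approx 30.933$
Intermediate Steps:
$T = 9$
$P{\left(t \right)} = \frac{5}{6 t}$ ($P{\left(t \right)} = - \frac{\left(-5\right) \frac{1}{t}}{6} = \frac{5}{6 t}$)
$N{\left(v \right)} = 5 - v$
$38 + P{\left(- \frac{1}{T} - \frac{5}{7} \right)} N{\left(O \right)} = 38 + \frac{5}{6 \left(- \frac{1}{9} - \frac{5}{7}\right)} \left(5 - -2\right) = 38 + \frac{5}{6 \left(\left(-1\right) \frac{1}{9} - \frac{5}{7}\right)} \left(5 + 2\right) = 38 + \frac{5}{6 \left(- \frac{1}{9} - \frac{5}{7}\right)} 7 = 38 + \frac{5}{6 \left(- \frac{52}{63}\right)} 7 = 38 + \frac{5}{6} \left(- \frac{63}{52}\right) 7 = 38 - \frac{735}{104} = \frac{3217}{104}$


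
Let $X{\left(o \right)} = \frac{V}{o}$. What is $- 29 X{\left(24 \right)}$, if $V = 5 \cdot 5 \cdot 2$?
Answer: $- \frac{725}{12} \approx -60.417$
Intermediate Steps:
$V = 50$ ($V = 25 \cdot 2 = 50$)
$X{\left(o \right)} = \frac{50}{o}$
$- 29 X{\left(24 \right)} = - 29 \cdot \frac{50}{24} = - 29 \cdot 50 \cdot \frac{1}{24} = \left(-29\right) \frac{25}{12} = - \frac{725}{12}$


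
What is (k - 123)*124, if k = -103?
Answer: -28024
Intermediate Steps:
(k - 123)*124 = (-103 - 123)*124 = -226*124 = -28024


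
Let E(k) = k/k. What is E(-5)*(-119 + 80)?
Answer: -39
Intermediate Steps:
E(k) = 1
E(-5)*(-119 + 80) = 1*(-119 + 80) = 1*(-39) = -39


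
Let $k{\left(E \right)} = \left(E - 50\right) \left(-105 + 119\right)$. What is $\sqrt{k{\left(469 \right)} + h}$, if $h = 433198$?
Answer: $2 \sqrt{109766} \approx 662.62$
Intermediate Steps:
$k{\left(E \right)} = -700 + 14 E$ ($k{\left(E \right)} = \left(-50 + E\right) 14 = -700 + 14 E$)
$\sqrt{k{\left(469 \right)} + h} = \sqrt{\left(-700 + 14 \cdot 469\right) + 433198} = \sqrt{\left(-700 + 6566\right) + 433198} = \sqrt{5866 + 433198} = \sqrt{439064} = 2 \sqrt{109766}$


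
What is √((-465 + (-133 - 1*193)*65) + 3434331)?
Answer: 2*√853169 ≈ 1847.3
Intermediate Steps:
√((-465 + (-133 - 1*193)*65) + 3434331) = √((-465 + (-133 - 193)*65) + 3434331) = √((-465 - 326*65) + 3434331) = √((-465 - 21190) + 3434331) = √(-21655 + 3434331) = √3412676 = 2*√853169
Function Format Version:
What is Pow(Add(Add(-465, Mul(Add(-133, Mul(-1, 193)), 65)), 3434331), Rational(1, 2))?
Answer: Mul(2, Pow(853169, Rational(1, 2))) ≈ 1847.3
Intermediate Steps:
Pow(Add(Add(-465, Mul(Add(-133, Mul(-1, 193)), 65)), 3434331), Rational(1, 2)) = Pow(Add(Add(-465, Mul(Add(-133, -193), 65)), 3434331), Rational(1, 2)) = Pow(Add(Add(-465, Mul(-326, 65)), 3434331), Rational(1, 2)) = Pow(Add(Add(-465, -21190), 3434331), Rational(1, 2)) = Pow(Add(-21655, 3434331), Rational(1, 2)) = Pow(3412676, Rational(1, 2)) = Mul(2, Pow(853169, Rational(1, 2)))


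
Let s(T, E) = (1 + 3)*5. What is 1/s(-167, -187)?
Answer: 1/20 ≈ 0.050000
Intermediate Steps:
s(T, E) = 20 (s(T, E) = 4*5 = 20)
1/s(-167, -187) = 1/20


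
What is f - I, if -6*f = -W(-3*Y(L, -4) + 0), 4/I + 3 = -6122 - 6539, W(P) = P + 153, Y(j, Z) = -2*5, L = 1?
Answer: 48282/1583 ≈ 30.500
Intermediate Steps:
Y(j, Z) = -10
W(P) = 153 + P
I = -1/3166 (I = 4/(-3 + (-6122 - 6539)) = 4/(-3 - 12661) = 4/(-12664) = 4*(-1/12664) = -1/3166 ≈ -0.00031586)
f = 61/2 (f = -(-1)*(153 + (-3*(-10) + 0))/6 = -(-1)*(153 + (30 + 0))/6 = -(-1)*(153 + 30)/6 = -(-1)*183/6 = -1/6*(-183) = 61/2 ≈ 30.500)
f - I = 61/2 - 1*(-1/3166) = 61/2 + 1/3166 = 48282/1583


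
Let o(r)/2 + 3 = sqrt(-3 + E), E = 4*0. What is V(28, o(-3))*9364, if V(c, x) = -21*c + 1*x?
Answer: -5562216 + 18728*I*sqrt(3) ≈ -5.5622e+6 + 32438.0*I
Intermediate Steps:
E = 0
o(r) = -6 + 2*I*sqrt(3) (o(r) = -6 + 2*sqrt(-3 + 0) = -6 + 2*sqrt(-3) = -6 + 2*(I*sqrt(3)) = -6 + 2*I*sqrt(3))
V(c, x) = x - 21*c (V(c, x) = -21*c + x = x - 21*c)
V(28, o(-3))*9364 = ((-6 + 2*I*sqrt(3)) - 21*28)*9364 = ((-6 + 2*I*sqrt(3)) - 588)*9364 = (-594 + 2*I*sqrt(3))*9364 = -5562216 + 18728*I*sqrt(3)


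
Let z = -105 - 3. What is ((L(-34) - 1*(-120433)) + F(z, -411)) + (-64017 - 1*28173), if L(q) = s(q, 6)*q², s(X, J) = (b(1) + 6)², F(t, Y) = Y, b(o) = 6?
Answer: 194296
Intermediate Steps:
z = -108
s(X, J) = 144 (s(X, J) = (6 + 6)² = 12² = 144)
L(q) = 144*q²
((L(-34) - 1*(-120433)) + F(z, -411)) + (-64017 - 1*28173) = ((144*(-34)² - 1*(-120433)) - 411) + (-64017 - 1*28173) = ((144*1156 + 120433) - 411) + (-64017 - 28173) = ((166464 + 120433) - 411) - 92190 = (286897 - 411) - 92190 = 286486 - 92190 = 194296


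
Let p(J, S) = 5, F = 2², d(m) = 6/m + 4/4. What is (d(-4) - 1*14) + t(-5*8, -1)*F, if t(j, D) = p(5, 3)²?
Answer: 171/2 ≈ 85.500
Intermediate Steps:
d(m) = 1 + 6/m (d(m) = 6/m + 4*(¼) = 6/m + 1 = 1 + 6/m)
F = 4
t(j, D) = 25 (t(j, D) = 5² = 25)
(d(-4) - 1*14) + t(-5*8, -1)*F = ((6 - 4)/(-4) - 1*14) + 25*4 = (-¼*2 - 14) + 100 = (-½ - 14) + 100 = -29/2 + 100 = 171/2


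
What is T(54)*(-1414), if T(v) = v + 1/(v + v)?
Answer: -4123931/54 ≈ -76369.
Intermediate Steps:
T(v) = v + 1/(2*v)
T(54)*(-1414) = (54 + (1/2)/54)*(-1414) = (54 + (1/2)*(1/54))*(-1414) = (54 + 1/108)*(-1414) = (5833/108)*(-1414) = -4123931/54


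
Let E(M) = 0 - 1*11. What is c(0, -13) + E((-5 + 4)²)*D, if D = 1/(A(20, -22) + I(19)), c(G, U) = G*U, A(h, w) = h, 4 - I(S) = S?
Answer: -11/5 ≈ -2.2000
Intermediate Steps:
E(M) = -11 (E(M) = 0 - 11 = -11)
I(S) = 4 - S
D = ⅕ (D = 1/(20 + (4 - 1*19)) = 1/(20 + (4 - 19)) = 1/(20 - 15) = 1/5 = ⅕ ≈ 0.20000)
c(0, -13) + E((-5 + 4)²)*D = 0*(-13) - 11*⅕ = 0 - 11/5 = -11/5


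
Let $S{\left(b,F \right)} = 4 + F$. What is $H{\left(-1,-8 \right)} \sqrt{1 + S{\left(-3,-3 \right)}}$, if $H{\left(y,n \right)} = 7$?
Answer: $7 \sqrt{2} \approx 9.8995$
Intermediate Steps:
$H{\left(-1,-8 \right)} \sqrt{1 + S{\left(-3,-3 \right)}} = 7 \sqrt{1 + \left(4 - 3\right)} = 7 \sqrt{1 + 1} = 7 \sqrt{2}$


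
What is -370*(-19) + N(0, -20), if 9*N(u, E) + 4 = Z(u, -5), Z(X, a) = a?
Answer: 7029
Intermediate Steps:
N(u, E) = -1 (N(u, E) = -4/9 + (⅑)*(-5) = -4/9 - 5/9 = -1)
-370*(-19) + N(0, -20) = -370*(-19) - 1 = 7030 - 1 = 7029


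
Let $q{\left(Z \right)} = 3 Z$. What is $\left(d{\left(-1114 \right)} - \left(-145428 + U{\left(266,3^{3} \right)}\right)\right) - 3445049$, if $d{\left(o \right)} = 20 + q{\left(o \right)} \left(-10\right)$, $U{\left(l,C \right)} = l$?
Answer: $-3266447$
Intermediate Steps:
$d{\left(o \right)} = 20 - 30 o$ ($d{\left(o \right)} = 20 + 3 o \left(-10\right) = 20 - 30 o$)
$\left(d{\left(-1114 \right)} - \left(-145428 + U{\left(266,3^{3} \right)}\right)\right) - 3445049 = \left(\left(20 - -33420\right) + \left(145428 - 266\right)\right) - 3445049 = \left(\left(20 + 33420\right) + \left(145428 - 266\right)\right) - 3445049 = \left(33440 + 145162\right) - 3445049 = 178602 - 3445049 = -3266447$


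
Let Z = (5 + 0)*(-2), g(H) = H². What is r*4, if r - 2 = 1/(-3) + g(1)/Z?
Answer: 94/15 ≈ 6.2667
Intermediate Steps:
Z = -10 (Z = 5*(-2) = -10)
r = 47/30 (r = 2 + (1/(-3) + 1²/(-10)) = 2 + (1*(-⅓) + 1*(-⅒)) = 2 + (-⅓ - ⅒) = 2 - 13/30 = 47/30 ≈ 1.5667)
r*4 = (47/30)*4 = 94/15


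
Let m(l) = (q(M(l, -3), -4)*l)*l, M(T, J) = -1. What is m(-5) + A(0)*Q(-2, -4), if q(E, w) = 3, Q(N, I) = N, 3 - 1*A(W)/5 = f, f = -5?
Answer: -5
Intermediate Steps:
A(W) = 40 (A(W) = 15 - 5*(-5) = 15 + 25 = 40)
m(l) = 3*l**2 (m(l) = (3*l)*l = 3*l**2)
m(-5) + A(0)*Q(-2, -4) = 3*(-5)**2 + 40*(-2) = 3*25 - 80 = 75 - 80 = -5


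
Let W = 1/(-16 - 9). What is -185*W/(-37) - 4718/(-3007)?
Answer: 20583/15035 ≈ 1.3690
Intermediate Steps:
W = -1/25 (W = 1/(-25) = -1/25 ≈ -0.040000)
-185*W/(-37) - 4718/(-3007) = -185*(-1/25)/(-37) - 4718/(-3007) = (37/5)*(-1/37) - 4718*(-1/3007) = -1/5 + 4718/3007 = 20583/15035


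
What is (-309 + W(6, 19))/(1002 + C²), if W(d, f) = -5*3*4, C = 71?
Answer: -369/6043 ≈ -0.061062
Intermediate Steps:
W(d, f) = -60 (W(d, f) = -15*4 = -60)
(-309 + W(6, 19))/(1002 + C²) = (-309 - 60)/(1002 + 71²) = -369/(1002 + 5041) = -369/6043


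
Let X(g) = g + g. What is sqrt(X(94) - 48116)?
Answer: 2*I*sqrt(11982) ≈ 218.92*I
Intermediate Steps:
X(g) = 2*g
sqrt(X(94) - 48116) = sqrt(2*94 - 48116) = sqrt(188 - 48116) = sqrt(-47928) = 2*I*sqrt(11982)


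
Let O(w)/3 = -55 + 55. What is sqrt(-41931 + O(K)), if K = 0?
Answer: 3*I*sqrt(4659) ≈ 204.77*I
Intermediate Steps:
O(w) = 0 (O(w) = 3*(-55 + 55) = 3*0 = 0)
sqrt(-41931 + O(K)) = sqrt(-41931 + 0) = sqrt(-41931) = 3*I*sqrt(4659)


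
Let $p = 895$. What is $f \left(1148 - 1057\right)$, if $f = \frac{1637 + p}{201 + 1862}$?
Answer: $\frac{230412}{2063} \approx 111.69$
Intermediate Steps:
$f = \frac{2532}{2063}$ ($f = \frac{1637 + 895}{201 + 1862} = \frac{2532}{2063} \approx 1.2273$)
$f \left(1148 - 1057\right) = \frac{2532 \left(1148 - 1057\right)}{2063} = \frac{2532}{2063} \cdot 91 = \frac{230412}{2063}$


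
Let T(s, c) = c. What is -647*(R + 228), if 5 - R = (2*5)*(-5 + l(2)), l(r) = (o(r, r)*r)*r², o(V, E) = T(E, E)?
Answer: -79581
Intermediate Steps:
o(V, E) = E
l(r) = r⁴ (l(r) = (r*r)*r² = r²*r² = r⁴)
R = -105 (R = 5 - 2*5*(-5 + 2⁴) = 5 - 10*(-5 + 16) = 5 - 10*11 = 5 - 1*110 = 5 - 110 = -105)
-647*(R + 228) = -647*(-105 + 228) = -647*123 = -79581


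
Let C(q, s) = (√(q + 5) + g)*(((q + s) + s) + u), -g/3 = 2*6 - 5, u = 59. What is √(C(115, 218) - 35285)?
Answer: √(-48095 + 1220*√30) ≈ 203.5*I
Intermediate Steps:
g = -21 (g = -3*(2*6 - 5) = -3*(12 - 5) = -3*7 = -21)
C(q, s) = (-21 + √(5 + q))*(59 + q + 2*s) (C(q, s) = (√(q + 5) - 21)*(((q + s) + s) + 59) = (√(5 + q) - 21)*((q + 2*s) + 59) = (-21 + √(5 + q))*(59 + q + 2*s))
√(C(115, 218) - 35285) = √((-1239 - 42*218 - 21*115 + 59*√(5 + 115) + 115*√(5 + 115) + 2*218*√(5 + 115)) - 35285) = √((-1239 - 9156 - 2415 + 59*√120 + 115*√120 + 2*218*√120) - 35285) = √((-1239 - 9156 - 2415 + 59*(2*√30) + 115*(2*√30) + 2*218*(2*√30)) - 35285) = √((-1239 - 9156 - 2415 + 118*√30 + 230*√30 + 872*√30) - 35285) = √((-12810 + 1220*√30) - 35285) = √(-48095 + 1220*√30)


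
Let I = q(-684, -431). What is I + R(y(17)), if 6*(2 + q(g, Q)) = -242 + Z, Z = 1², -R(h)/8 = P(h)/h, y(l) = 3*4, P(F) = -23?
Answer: -161/6 ≈ -26.833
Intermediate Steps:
y(l) = 12
R(h) = 184/h (R(h) = -(-184)/h = 184/h)
Z = 1
q(g, Q) = -253/6 (q(g, Q) = -2 + (-242 + 1)/6 = -2 + (⅙)*(-241) = -2 - 241/6 = -253/6)
I = -253/6 ≈ -42.167
I + R(y(17)) = -253/6 + 184/12 = -253/6 + 184*(1/12) = -253/6 + 46/3 = -161/6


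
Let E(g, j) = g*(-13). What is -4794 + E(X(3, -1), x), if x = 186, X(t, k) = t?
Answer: -4833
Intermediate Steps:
E(g, j) = -13*g
-4794 + E(X(3, -1), x) = -4794 - 13*3 = -4794 - 39 = -4833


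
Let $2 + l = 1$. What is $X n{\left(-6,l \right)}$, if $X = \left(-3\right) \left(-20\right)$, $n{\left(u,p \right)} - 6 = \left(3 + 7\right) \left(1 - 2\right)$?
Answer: $-240$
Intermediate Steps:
$l = -1$ ($l = -2 + 1 = -1$)
$n{\left(u,p \right)} = -4$ ($n{\left(u,p \right)} = 6 + \left(3 + 7\right) \left(1 - 2\right) = 6 + 10 \left(-1\right) = 6 - 10 = -4$)
$X = 60$
$X n{\left(-6,l \right)} = 60 \left(-4\right) = -240$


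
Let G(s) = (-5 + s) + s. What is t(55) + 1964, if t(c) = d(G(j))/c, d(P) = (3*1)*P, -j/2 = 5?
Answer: 21589/11 ≈ 1962.6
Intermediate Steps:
j = -10 (j = -2*5 = -10)
G(s) = -5 + 2*s
d(P) = 3*P
t(c) = -75/c (t(c) = (3*(-5 + 2*(-10)))/c = (3*(-5 - 20))/c = (3*(-25))/c = -75/c)
t(55) + 1964 = -75/55 + 1964 = -75*1/55 + 1964 = -15/11 + 1964 = 21589/11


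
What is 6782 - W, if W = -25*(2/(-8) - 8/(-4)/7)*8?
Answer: 47524/7 ≈ 6789.1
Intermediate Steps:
W = -50/7 (W = -25*(2*(-1/8) - 8*(-1/4)*(1/7))*8 = -25*(-1/4 + 2*(1/7))*8 = -25*(-1/4 + 2/7)*8 = -25*1/28*8 = -25/28*8 = -50/7 ≈ -7.1429)
6782 - W = 6782 - 1*(-50/7) = 6782 + 50/7 = 47524/7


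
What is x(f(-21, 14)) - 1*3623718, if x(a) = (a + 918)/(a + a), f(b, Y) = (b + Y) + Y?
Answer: -50731127/14 ≈ -3.6237e+6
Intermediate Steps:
f(b, Y) = b + 2*Y (f(b, Y) = (Y + b) + Y = b + 2*Y)
x(a) = (918 + a)/(2*a) (x(a) = (918 + a)/((2*a)) = (918 + a)*(1/(2*a)) = (918 + a)/(2*a))
x(f(-21, 14)) - 1*3623718 = (918 + (-21 + 2*14))/(2*(-21 + 2*14)) - 1*3623718 = (918 + (-21 + 28))/(2*(-21 + 28)) - 3623718 = (1/2)*(918 + 7)/7 - 3623718 = (1/2)*(1/7)*925 - 3623718 = 925/14 - 3623718 = -50731127/14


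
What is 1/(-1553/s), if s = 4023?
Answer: -4023/1553 ≈ -2.5905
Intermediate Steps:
1/(-1553/s) = 1/(-1553/4023) = -4023/1553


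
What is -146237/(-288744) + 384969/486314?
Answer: 91137294677/70210124808 ≈ 1.2981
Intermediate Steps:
-146237/(-288744) + 384969/486314 = -146237*(-1/288744) + 384969*(1/486314) = 146237/288744 + 384969/486314 = 91137294677/70210124808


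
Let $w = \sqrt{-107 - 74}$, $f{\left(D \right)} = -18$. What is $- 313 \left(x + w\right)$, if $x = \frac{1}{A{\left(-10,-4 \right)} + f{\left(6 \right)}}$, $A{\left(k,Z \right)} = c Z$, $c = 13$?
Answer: $\frac{313}{70} - 313 i \sqrt{181} \approx 4.4714 - 4211.0 i$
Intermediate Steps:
$A{\left(k,Z \right)} = 13 Z$
$w = i \sqrt{181}$ ($w = \sqrt{-181} = i \sqrt{181} \approx 13.454 i$)
$x = - \frac{1}{70}$ ($x = \frac{1}{13 \left(-4\right) - 18} = \frac{1}{-52 - 18} = \frac{1}{-70} = - \frac{1}{70} \approx -0.014286$)
$- 313 \left(x + w\right) = - 313 \left(- \frac{1}{70} + i \sqrt{181}\right) = \frac{313}{70} - 313 i \sqrt{181}$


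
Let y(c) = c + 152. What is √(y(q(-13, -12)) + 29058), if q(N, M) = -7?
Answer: √29203 ≈ 170.89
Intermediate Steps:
y(c) = 152 + c
√(y(q(-13, -12)) + 29058) = √((152 - 7) + 29058) = √(145 + 29058) = √29203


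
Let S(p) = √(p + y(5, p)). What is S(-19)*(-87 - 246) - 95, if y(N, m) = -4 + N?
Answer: -95 - 999*I*√2 ≈ -95.0 - 1412.8*I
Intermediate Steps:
S(p) = √(1 + p) (S(p) = √(p + (-4 + 5)) = √(p + 1) = √(1 + p))
S(-19)*(-87 - 246) - 95 = √(1 - 19)*(-87 - 246) - 95 = √(-18)*(-333) - 95 = (3*I*√2)*(-333) - 95 = -999*I*√2 - 95 = -95 - 999*I*√2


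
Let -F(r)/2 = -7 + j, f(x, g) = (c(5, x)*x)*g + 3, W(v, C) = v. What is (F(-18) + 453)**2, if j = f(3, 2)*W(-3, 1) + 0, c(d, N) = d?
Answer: 442225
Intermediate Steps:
f(x, g) = 3 + 5*g*x (f(x, g) = (5*x)*g + 3 = 5*g*x + 3 = 3 + 5*g*x)
j = -99 (j = (3 + 5*2*3)*(-3) + 0 = (3 + 30)*(-3) + 0 = 33*(-3) + 0 = -99 + 0 = -99)
F(r) = 212 (F(r) = -2*(-7 - 99) = -2*(-106) = 212)
(F(-18) + 453)**2 = (212 + 453)**2 = 665**2 = 442225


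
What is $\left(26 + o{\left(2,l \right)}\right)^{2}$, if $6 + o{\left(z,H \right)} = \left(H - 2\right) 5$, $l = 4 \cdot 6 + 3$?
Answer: $21025$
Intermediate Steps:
$l = 27$ ($l = 24 + 3 = 27$)
$o{\left(z,H \right)} = -16 + 5 H$ ($o{\left(z,H \right)} = -6 + \left(H - 2\right) 5 = -6 + \left(-2 + H\right) 5 = -6 + \left(-10 + 5 H\right) = -16 + 5 H$)
$\left(26 + o{\left(2,l \right)}\right)^{2} = \left(26 + \left(-16 + 5 \cdot 27\right)\right)^{2} = \left(26 + \left(-16 + 135\right)\right)^{2} = \left(26 + 119\right)^{2} = 145^{2} = 21025$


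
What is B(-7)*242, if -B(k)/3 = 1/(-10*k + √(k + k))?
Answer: -1210/117 + 121*I*√14/819 ≈ -10.342 + 0.5528*I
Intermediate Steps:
B(k) = -3/(-10*k + √2*√k) (B(k) = -3/(-10*k + √(k + k)) = -3/(-10*k + √(2*k)) = -3/(-10*k + √2*√k))
B(-7)*242 = (3/(10*(-7) - √2*√(-7)))*242 = (3/(-70 - √2*I*√7))*242 = (3/(-70 - I*√14))*242 = 726/(-70 - I*√14)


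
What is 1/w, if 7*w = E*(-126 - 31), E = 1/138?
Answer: -966/157 ≈ -6.1529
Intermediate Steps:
E = 1/138 ≈ 0.0072464
w = -157/966 (w = ((-126 - 31)/138)/7 = ((1/138)*(-157))/7 = (⅐)*(-157/138) = -157/966 ≈ -0.16253)
1/w = 1/(-157/966) = -966/157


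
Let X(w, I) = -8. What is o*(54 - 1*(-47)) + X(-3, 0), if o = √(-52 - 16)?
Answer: -8 + 202*I*√17 ≈ -8.0 + 832.87*I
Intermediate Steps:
o = 2*I*√17 (o = √(-68) = 2*I*√17 ≈ 8.2462*I)
o*(54 - 1*(-47)) + X(-3, 0) = (2*I*√17)*(54 - 1*(-47)) - 8 = (2*I*√17)*(54 + 47) - 8 = (2*I*√17)*101 - 8 = 202*I*√17 - 8 = -8 + 202*I*√17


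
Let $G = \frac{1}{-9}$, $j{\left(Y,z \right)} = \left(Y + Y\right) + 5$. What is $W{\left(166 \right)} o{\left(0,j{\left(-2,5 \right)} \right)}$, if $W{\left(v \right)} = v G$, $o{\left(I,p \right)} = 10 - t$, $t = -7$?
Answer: $- \frac{2822}{9} \approx -313.56$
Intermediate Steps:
$j{\left(Y,z \right)} = 5 + 2 Y$ ($j{\left(Y,z \right)} = 2 Y + 5 = 5 + 2 Y$)
$G = - \frac{1}{9} \approx -0.11111$
$o{\left(I,p \right)} = 17$ ($o{\left(I,p \right)} = 10 - -7 = 10 + 7 = 17$)
$W{\left(v \right)} = - \frac{v}{9}$ ($W{\left(v \right)} = v \left(- \frac{1}{9}\right) = - \frac{v}{9}$)
$W{\left(166 \right)} o{\left(0,j{\left(-2,5 \right)} \right)} = \left(- \frac{1}{9}\right) 166 \cdot 17 = \left(- \frac{166}{9}\right) 17 = - \frac{2822}{9}$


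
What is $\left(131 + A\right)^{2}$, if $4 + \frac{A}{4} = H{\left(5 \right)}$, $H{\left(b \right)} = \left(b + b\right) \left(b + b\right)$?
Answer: $265225$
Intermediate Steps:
$H{\left(b \right)} = 4 b^{2}$ ($H{\left(b \right)} = 2 b 2 b = 4 b^{2}$)
$A = 384$ ($A = -16 + 4 \cdot 4 \cdot 5^{2} = -16 + 4 \cdot 4 \cdot 25 = -16 + 4 \cdot 100 = -16 + 400 = 384$)
$\left(131 + A\right)^{2} = \left(131 + 384\right)^{2} = 515^{2} = 265225$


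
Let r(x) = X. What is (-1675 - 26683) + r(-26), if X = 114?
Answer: -28244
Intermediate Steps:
r(x) = 114
(-1675 - 26683) + r(-26) = (-1675 - 26683) + 114 = -28358 + 114 = -28244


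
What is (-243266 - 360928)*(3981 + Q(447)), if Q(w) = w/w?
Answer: -2405900508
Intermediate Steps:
Q(w) = 1
(-243266 - 360928)*(3981 + Q(447)) = (-243266 - 360928)*(3981 + 1) = -604194*3982 = -2405900508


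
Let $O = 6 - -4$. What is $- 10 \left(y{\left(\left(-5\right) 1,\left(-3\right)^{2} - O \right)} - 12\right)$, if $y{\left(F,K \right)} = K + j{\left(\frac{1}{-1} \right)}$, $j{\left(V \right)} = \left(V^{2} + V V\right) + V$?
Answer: $120$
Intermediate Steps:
$O = 10$ ($O = 6 + 4 = 10$)
$j{\left(V \right)} = V + 2 V^{2}$ ($j{\left(V \right)} = \left(V^{2} + V^{2}\right) + V = 2 V^{2} + V = V + 2 V^{2}$)
$y{\left(F,K \right)} = 1 + K$ ($y{\left(F,K \right)} = K + \frac{1 + \frac{2}{-1}}{-1} = K - \left(1 + 2 \left(-1\right)\right) = K - \left(1 - 2\right) = K - -1 = K + 1 = 1 + K$)
$- 10 \left(y{\left(\left(-5\right) 1,\left(-3\right)^{2} - O \right)} - 12\right) = - 10 \left(\left(1 + \left(\left(-3\right)^{2} - 10\right)\right) - 12\right) = - 10 \left(\left(1 + \left(9 - 10\right)\right) - 12\right) = - 10 \left(\left(1 - 1\right) - 12\right) = - 10 \left(0 - 12\right) = \left(-10\right) \left(-12\right) = 120$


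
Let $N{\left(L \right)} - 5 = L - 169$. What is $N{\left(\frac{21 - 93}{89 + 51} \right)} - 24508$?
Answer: $- \frac{863538}{35} \approx -24673.0$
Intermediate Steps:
$N{\left(L \right)} = -164 + L$ ($N{\left(L \right)} = 5 + \left(L - 169\right) = 5 + \left(-169 + L\right) = -164 + L$)
$N{\left(\frac{21 - 93}{89 + 51} \right)} - 24508 = \left(-164 + \frac{21 - 93}{89 + 51}\right) - 24508 = \left(-164 - \frac{72}{140}\right) - 24508 = \left(-164 - \frac{18}{35}\right) - 24508 = - \frac{5758}{35} - 24508 = - \frac{863538}{35}$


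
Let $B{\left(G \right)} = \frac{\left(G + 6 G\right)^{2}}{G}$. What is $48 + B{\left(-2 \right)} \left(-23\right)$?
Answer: $2302$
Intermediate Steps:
$B{\left(G \right)} = 49 G$ ($B{\left(G \right)} = \frac{\left(7 G\right)^{2}}{G} = \frac{49 G^{2}}{G} = 49 G$)
$48 + B{\left(-2 \right)} \left(-23\right) = 48 + 49 \left(-2\right) \left(-23\right) = 48 - -2254 = 48 + 2254 = 2302$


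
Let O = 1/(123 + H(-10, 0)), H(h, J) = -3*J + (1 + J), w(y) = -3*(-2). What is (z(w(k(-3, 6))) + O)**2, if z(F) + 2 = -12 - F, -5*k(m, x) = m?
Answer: 6145441/15376 ≈ 399.68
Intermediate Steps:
k(m, x) = -m/5
w(y) = 6
H(h, J) = 1 - 2*J
z(F) = -14 - F (z(F) = -2 + (-12 - F) = -14 - F)
O = 1/124 (O = 1/(123 + (1 - 2*0)) = 1/(123 + (1 + 0)) = 1/(123 + 1) = 1/124 ≈ 0.0080645)
(z(w(k(-3, 6))) + O)**2 = ((-14 - 1*6) + 1/124)**2 = ((-14 - 6) + 1/124)**2 = (-20 + 1/124)**2 = (-2479/124)**2 = 6145441/15376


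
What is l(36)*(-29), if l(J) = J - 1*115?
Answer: 2291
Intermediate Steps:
l(J) = -115 + J (l(J) = J - 115 = -115 + J)
l(36)*(-29) = (-115 + 36)*(-29) = -79*(-29) = 2291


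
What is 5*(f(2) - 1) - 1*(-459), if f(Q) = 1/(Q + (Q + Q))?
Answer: 2729/6 ≈ 454.83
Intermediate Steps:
f(Q) = 1/(3*Q) (f(Q) = 1/(Q + 2*Q) = 1/(3*Q))
5*(f(2) - 1) - 1*(-459) = 5*((⅓)/2 - 1) - 1*(-459) = 5*((⅓)*(½) - 1) + 459 = 5*(⅙ - 1) + 459 = 5*(-⅚) + 459 = -25/6 + 459 = 2729/6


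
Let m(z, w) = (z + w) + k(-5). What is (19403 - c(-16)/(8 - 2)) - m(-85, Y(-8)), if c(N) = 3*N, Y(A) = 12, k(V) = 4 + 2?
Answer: 19478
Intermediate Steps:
k(V) = 6
m(z, w) = 6 + w + z (m(z, w) = (z + w) + 6 = (w + z) + 6 = 6 + w + z)
(19403 - c(-16)/(8 - 2)) - m(-85, Y(-8)) = (19403 - 3*(-16)/(8 - 2)) - (6 + 12 - 85) = (19403 - (-48)/6) - 1*(-67) = (19403 - (-48)/6) + 67 = (19403 - 1*(-8)) + 67 = (19403 + 8) + 67 = 19411 + 67 = 19478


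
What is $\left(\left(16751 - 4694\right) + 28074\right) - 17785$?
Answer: $22346$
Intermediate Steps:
$\left(\left(16751 - 4694\right) + 28074\right) - 17785 = \left(12057 + 28074\right) - 17785 = 40131 - 17785 = 22346$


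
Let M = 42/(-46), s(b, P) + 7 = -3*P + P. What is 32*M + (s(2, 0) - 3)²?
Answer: 1628/23 ≈ 70.783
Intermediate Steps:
s(b, P) = -7 - 2*P (s(b, P) = -7 + (-3*P + P) = -7 - 2*P)
M = -21/23 (M = 42*(-1/46) = -21/23 ≈ -0.91304)
32*M + (s(2, 0) - 3)² = 32*(-21/23) + ((-7 - 2*0) - 3)² = -672/23 + ((-7 + 0) - 3)² = -672/23 + (-7 - 3)² = -672/23 + (-10)² = -672/23 + 100 = 1628/23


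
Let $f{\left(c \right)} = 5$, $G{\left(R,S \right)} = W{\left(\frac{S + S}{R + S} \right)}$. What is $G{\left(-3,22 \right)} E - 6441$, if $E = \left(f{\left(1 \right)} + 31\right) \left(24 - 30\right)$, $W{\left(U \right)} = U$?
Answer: $- \frac{131883}{19} \approx -6941.2$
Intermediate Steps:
$G{\left(R,S \right)} = \frac{2 S}{R + S}$ ($G{\left(R,S \right)} = \frac{S + S}{R + S} = \frac{2 S}{R + S}$)
$E = -216$ ($E = \left(5 + 31\right) \left(24 - 30\right) = 36 \left(-6\right) = -216$)
$G{\left(-3,22 \right)} E - 6441 = 2 \cdot 22 \frac{1}{-3 + 22} \left(-216\right) - 6441 = 2 \cdot 22 \cdot \frac{1}{19} \left(-216\right) - 6441 = \frac{44}{19} \left(-216\right) - 6441 = - \frac{9504}{19} - 6441 = - \frac{131883}{19}$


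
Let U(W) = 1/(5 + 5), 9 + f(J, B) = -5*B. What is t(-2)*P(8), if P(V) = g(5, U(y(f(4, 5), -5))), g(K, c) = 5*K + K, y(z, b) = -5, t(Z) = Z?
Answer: -60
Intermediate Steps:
f(J, B) = -9 - 5*B
U(W) = ⅒ (U(W) = 1/10 = ⅒)
g(K, c) = 6*K
P(V) = 30 (P(V) = 6*5 = 30)
t(-2)*P(8) = -2*30 = -60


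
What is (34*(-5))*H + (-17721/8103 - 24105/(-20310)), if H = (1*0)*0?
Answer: -3657571/3657154 ≈ -1.0001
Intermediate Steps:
H = 0 (H = 0*0 = 0)
(34*(-5))*H + (-17721/8103 - 24105/(-20310)) = (34*(-5))*0 + (-17721/8103 - 24105/(-20310)) = -170*0 + (-17721*1/8103 - 24105*(-1/20310)) = 0 + (-5907/2701 + 1607/1354) = 0 - 3657571/3657154 = -3657571/3657154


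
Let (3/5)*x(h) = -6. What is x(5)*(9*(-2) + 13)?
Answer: 50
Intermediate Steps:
x(h) = -10 (x(h) = (5/3)*(-6) = -10)
x(5)*(9*(-2) + 13) = -10*(9*(-2) + 13) = -10*(-18 + 13) = -10*(-5) = 50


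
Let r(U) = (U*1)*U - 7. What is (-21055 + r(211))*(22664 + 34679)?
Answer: 1345209437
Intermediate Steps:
r(U) = -7 + U**2 (r(U) = U*U - 7 = U**2 - 7 = -7 + U**2)
(-21055 + r(211))*(22664 + 34679) = (-21055 + (-7 + 211**2))*(22664 + 34679) = (-21055 + (-7 + 44521))*57343 = (-21055 + 44514)*57343 = 23459*57343 = 1345209437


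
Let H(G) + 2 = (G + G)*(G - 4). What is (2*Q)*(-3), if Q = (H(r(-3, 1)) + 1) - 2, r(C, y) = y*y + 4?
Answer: -42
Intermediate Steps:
r(C, y) = 4 + y² (r(C, y) = y² + 4 = 4 + y²)
H(G) = -2 + 2*G*(-4 + G) (H(G) = -2 + (G + G)*(G - 4) = -2 + (2*G)*(-4 + G) = -2 + 2*G*(-4 + G))
Q = 7 (Q = ((-2 - 8*(4 + 1²) + 2*(4 + 1²)²) + 1) - 2 = ((-2 - 8*(4 + 1) + 2*(4 + 1)²) + 1) - 2 = ((-2 - 8*5 + 2*5²) + 1) - 2 = ((-2 - 40 + 2*25) + 1) - 2 = ((-2 - 40 + 50) + 1) - 2 = (8 + 1) - 2 = 9 - 2 = 7)
(2*Q)*(-3) = (2*7)*(-3) = 14*(-3) = -42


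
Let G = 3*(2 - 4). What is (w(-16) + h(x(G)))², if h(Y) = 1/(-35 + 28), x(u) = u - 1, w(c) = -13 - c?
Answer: 400/49 ≈ 8.1633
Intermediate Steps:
G = -6 (G = 3*(-2) = -6)
x(u) = -1 + u
h(Y) = -⅐ (h(Y) = 1/(-7) = -⅐)
(w(-16) + h(x(G)))² = ((-13 - 1*(-16)) - ⅐)² = ((-13 + 16) - ⅐)² = (3 - ⅐)² = (20/7)² = 400/49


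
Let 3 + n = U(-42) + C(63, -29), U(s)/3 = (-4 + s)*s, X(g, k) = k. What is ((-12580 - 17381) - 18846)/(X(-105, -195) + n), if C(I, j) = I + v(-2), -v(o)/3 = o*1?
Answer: -16269/1889 ≈ -8.6125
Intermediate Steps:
v(o) = -3*o
U(s) = 3*s*(-4 + s) (U(s) = 3*((-4 + s)*s) = 3*(s*(-4 + s)) = 3*s*(-4 + s))
C(I, j) = 6 + I (C(I, j) = I - 3*(-2) = I + 6 = 6 + I)
n = 5862 (n = -3 + (3*(-42)*(-4 - 42) + (6 + 63)) = -3 + (3*(-42)*(-46) + 69) = -3 + (5796 + 69) = -3 + 5865 = 5862)
((-12580 - 17381) - 18846)/(X(-105, -195) + n) = ((-12580 - 17381) - 18846)/(-195 + 5862) = (-29961 - 18846)/5667 = -48807*1/5667 = -16269/1889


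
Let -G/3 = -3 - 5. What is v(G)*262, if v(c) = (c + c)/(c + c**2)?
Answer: 524/25 ≈ 20.960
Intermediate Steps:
G = 24 (G = -3*(-3 - 5) = -3*(-8) = 24)
v(c) = 2*c/(c + c**2) (v(c) = (2*c)/(c + c**2) = 2*c/(c + c**2))
v(G)*262 = (2/(1 + 24))*262 = (2/25)*262 = 524/25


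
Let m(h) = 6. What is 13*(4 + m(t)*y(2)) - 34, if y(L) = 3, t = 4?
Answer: 252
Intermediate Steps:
13*(4 + m(t)*y(2)) - 34 = 13*(4 + 6*3) - 34 = 13*(4 + 18) - 34 = 13*22 - 34 = 286 - 34 = 252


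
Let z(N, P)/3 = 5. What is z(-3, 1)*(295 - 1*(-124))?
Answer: 6285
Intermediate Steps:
z(N, P) = 15 (z(N, P) = 3*5 = 15)
z(-3, 1)*(295 - 1*(-124)) = 15*(295 - 1*(-124)) = 15*(295 + 124) = 15*419 = 6285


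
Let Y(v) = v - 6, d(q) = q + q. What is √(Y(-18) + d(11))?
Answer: I*√2 ≈ 1.4142*I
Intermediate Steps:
d(q) = 2*q
Y(v) = -6 + v
√(Y(-18) + d(11)) = √((-6 - 18) + 2*11) = √(-24 + 22) = √(-2) = I*√2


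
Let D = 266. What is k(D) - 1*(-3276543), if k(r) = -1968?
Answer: 3274575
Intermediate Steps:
k(D) - 1*(-3276543) = -1968 - 1*(-3276543) = -1968 + 3276543 = 3274575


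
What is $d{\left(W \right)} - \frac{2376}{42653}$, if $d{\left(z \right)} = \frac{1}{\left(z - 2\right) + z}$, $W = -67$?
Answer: $- \frac{21517}{341224} \approx -0.063058$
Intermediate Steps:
$d{\left(z \right)} = \frac{1}{-2 + 2 z}$ ($d{\left(z \right)} = \frac{1}{\left(z - 2\right) + z} = \frac{1}{\left(-2 + z\right) + z} = \frac{1}{-2 + 2 z}$)
$d{\left(W \right)} - \frac{2376}{42653} = \frac{1}{2 \left(-1 - 67\right)} - \frac{2376}{42653} = \frac{1}{2 \left(-68\right)} - \frac{2376}{42653} = \frac{1}{2} \left(- \frac{1}{68}\right) - \frac{2376}{42653} = - \frac{1}{136} - \frac{2376}{42653} = - \frac{21517}{341224}$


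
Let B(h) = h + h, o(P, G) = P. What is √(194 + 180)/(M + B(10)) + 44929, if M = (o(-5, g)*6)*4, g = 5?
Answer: 44929 - √374/100 ≈ 44929.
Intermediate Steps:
B(h) = 2*h
M = -120 (M = -5*6*4 = -30*4 = -120)
√(194 + 180)/(M + B(10)) + 44929 = √(194 + 180)/(-120 + 2*10) + 44929 = √374/(-120 + 20) + 44929 = √374/(-100) + 44929 = -√374/100 + 44929 = 44929 - √374/100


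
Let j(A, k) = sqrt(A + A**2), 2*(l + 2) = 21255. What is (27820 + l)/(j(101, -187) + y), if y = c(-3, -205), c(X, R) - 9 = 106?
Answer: 8842465/5846 - 76891*sqrt(10302)/5846 ≈ 177.58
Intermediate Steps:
l = 21251/2 (l = -2 + (1/2)*21255 = -2 + 21255/2 = 21251/2 ≈ 10626.)
c(X, R) = 115 (c(X, R) = 9 + 106 = 115)
y = 115
(27820 + l)/(j(101, -187) + y) = (27820 + 21251/2)/(sqrt(101*(1 + 101)) + 115) = 76891/(2*(sqrt(101*102) + 115)) = 76891/(2*(sqrt(10302) + 115)) = 76891/(2*(115 + sqrt(10302)))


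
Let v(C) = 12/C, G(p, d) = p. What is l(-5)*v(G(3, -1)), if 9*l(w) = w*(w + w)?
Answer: 200/9 ≈ 22.222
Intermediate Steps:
l(w) = 2*w²/9 (l(w) = (w*(w + w))/9 = (w*(2*w))/9 = (2*w²)/9 = 2*w²/9)
l(-5)*v(G(3, -1)) = ((2/9)*(-5)²)*(12/3) = ((2/9)*25)*(12*(⅓)) = (50/9)*4 = 200/9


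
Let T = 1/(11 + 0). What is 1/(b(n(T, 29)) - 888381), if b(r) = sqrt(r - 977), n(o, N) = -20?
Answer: -888381/789220802158 - I*sqrt(997)/789220802158 ≈ -1.1256e-6 - 4.0008e-11*I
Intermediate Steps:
T = 1/11 ≈ 0.090909
b(r) = sqrt(-977 + r)
1/(b(n(T, 29)) - 888381) = 1/(sqrt(-977 - 20) - 888381) = 1/(sqrt(-997) - 888381) = 1/(I*sqrt(997) - 888381) = 1/(-888381 + I*sqrt(997))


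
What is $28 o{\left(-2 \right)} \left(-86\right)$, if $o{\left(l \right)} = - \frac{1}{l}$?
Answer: $-1204$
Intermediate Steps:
$28 o{\left(-2 \right)} \left(-86\right) = 28 \left(- \frac{1}{-2}\right) \left(-86\right) = 28 \left(\left(-1\right) \left(- \frac{1}{2}\right)\right) \left(-86\right) = 28 \cdot \frac{1}{2} \left(-86\right) = 14 \left(-86\right) = -1204$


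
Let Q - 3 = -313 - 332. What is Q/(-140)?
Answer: 321/70 ≈ 4.5857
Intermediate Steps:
Q = -642 (Q = 3 + (-313 - 332) = 3 - 645 = -642)
Q/(-140) = -642/(-140) = -642*(-1/140) = 321/70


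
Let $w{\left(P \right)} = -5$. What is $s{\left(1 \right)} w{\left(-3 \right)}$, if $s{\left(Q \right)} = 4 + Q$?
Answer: $-25$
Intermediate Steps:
$s{\left(1 \right)} w{\left(-3 \right)} = \left(4 + 1\right) \left(-5\right) = 5 \left(-5\right) = -25$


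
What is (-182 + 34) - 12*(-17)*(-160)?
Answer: -32788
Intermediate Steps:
(-182 + 34) - 12*(-17)*(-160) = -148 + 204*(-160) = -148 - 32640 = -32788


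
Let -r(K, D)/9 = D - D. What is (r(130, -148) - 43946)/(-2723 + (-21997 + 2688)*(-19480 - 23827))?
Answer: -21973/418106070 ≈ -5.2554e-5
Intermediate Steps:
r(K, D) = 0 (r(K, D) = -9*(D - D) = -9*0 = 0)
(r(130, -148) - 43946)/(-2723 + (-21997 + 2688)*(-19480 - 23827)) = (0 - 43946)/(-2723 + (-21997 + 2688)*(-19480 - 23827)) = -43946/(-2723 - 19309*(-43307)) = -43946/(-2723 + 836214863) = -43946/836212140 = -43946*1/836212140 = -21973/418106070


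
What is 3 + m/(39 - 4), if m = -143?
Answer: -38/35 ≈ -1.0857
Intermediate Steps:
3 + m/(39 - 4) = 3 - 143/(39 - 4) = 3 - 143/35 = -38/35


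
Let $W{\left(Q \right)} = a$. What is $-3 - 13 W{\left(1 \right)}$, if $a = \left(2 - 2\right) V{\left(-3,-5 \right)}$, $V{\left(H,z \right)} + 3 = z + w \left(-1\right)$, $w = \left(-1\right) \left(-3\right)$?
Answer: $-3$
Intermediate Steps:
$w = 3$
$V{\left(H,z \right)} = -6 + z$ ($V{\left(H,z \right)} = -3 + \left(z + 3 \left(-1\right)\right) = -3 + \left(z - 3\right) = -3 + \left(-3 + z\right) = -6 + z$)
$a = 0$ ($a = \left(2 - 2\right) \left(-6 - 5\right) = 0 \left(-11\right) = 0$)
$W{\left(Q \right)} = 0$
$-3 - 13 W{\left(1 \right)} = -3 - 0 = -3 + 0 = -3$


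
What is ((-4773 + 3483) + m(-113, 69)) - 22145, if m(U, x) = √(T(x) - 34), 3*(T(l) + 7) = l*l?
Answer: -23435 + √1546 ≈ -23396.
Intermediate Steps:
T(l) = -7 + l²/3 (T(l) = -7 + (l*l)/3 = -7 + l²/3)
m(U, x) = √(-41 + x²/3) (m(U, x) = √((-7 + x²/3) - 34) = √(-41 + x²/3))
((-4773 + 3483) + m(-113, 69)) - 22145 = ((-4773 + 3483) + √(-369 + 3*69²)/3) - 22145 = (-1290 + √(-369 + 3*4761)/3) - 22145 = (-1290 + √(-369 + 14283)/3) - 22145 = (-1290 + √13914/3) - 22145 = (-1290 + (3*√1546)/3) - 22145 = (-1290 + √1546) - 22145 = -23435 + √1546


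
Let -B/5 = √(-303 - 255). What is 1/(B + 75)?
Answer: 1/261 + I*√62/1305 ≈ 0.0038314 + 0.0060337*I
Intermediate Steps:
B = -15*I*√62 (B = -5*√(-303 - 255) = -15*I*√62 ≈ -118.11*I)
1/(B + 75) = 1/(-15*I*√62 + 75) = 1/(75 - 15*I*√62)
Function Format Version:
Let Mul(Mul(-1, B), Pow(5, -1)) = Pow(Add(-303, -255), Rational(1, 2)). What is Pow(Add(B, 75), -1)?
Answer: Add(Rational(1, 261), Mul(Rational(1, 1305), I, Pow(62, Rational(1, 2)))) ≈ Add(0.0038314, Mul(0.0060337, I))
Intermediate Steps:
B = Mul(-15, I, Pow(62, Rational(1, 2))) (B = Mul(-5, Pow(Add(-303, -255), Rational(1, 2))) = Mul(-5, Pow(-558, Rational(1, 2))) = Mul(-5, Mul(3, I, Pow(62, Rational(1, 2)))) = Mul(-15, I, Pow(62, Rational(1, 2))) ≈ Mul(-118.11, I))
Pow(Add(B, 75), -1) = Pow(Add(Mul(-15, I, Pow(62, Rational(1, 2))), 75), -1) = Pow(Add(75, Mul(-15, I, Pow(62, Rational(1, 2)))), -1)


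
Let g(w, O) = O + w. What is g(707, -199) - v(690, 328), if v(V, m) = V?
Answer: -182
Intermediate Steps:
g(707, -199) - v(690, 328) = (-199 + 707) - 1*690 = 508 - 690 = -182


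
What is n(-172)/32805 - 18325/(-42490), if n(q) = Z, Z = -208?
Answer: 118462741/278776890 ≈ 0.42494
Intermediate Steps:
n(q) = -208
n(-172)/32805 - 18325/(-42490) = -208/32805 - 18325/(-42490) = -208*1/32805 - 18325*(-1/42490) = -208/32805 + 3665/8498 = 118462741/278776890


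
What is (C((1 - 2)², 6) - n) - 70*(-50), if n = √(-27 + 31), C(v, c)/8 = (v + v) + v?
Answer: 3522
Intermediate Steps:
C(v, c) = 24*v (C(v, c) = 8*((v + v) + v) = 8*(2*v + v) = 8*(3*v) = 24*v)
n = 2 (n = √4 = 2)
(C((1 - 2)², 6) - n) - 70*(-50) = (24*(1 - 2)² - 1*2) - 70*(-50) = (24*(-1)² - 2) + 3500 = (24*1 - 2) + 3500 = (24 - 2) + 3500 = 22 + 3500 = 3522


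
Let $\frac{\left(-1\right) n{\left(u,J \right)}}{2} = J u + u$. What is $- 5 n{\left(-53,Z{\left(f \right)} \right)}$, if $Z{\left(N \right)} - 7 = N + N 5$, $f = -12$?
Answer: $33920$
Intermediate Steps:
$Z{\left(N \right)} = 7 + 6 N$ ($Z{\left(N \right)} = 7 + \left(N + N 5\right) = 7 + \left(N + 5 N\right) = 7 + 6 N$)
$n{\left(u,J \right)} = - 2 u - 2 J u$ ($n{\left(u,J \right)} = - 2 \left(J u + u\right) = - 2 \left(u + J u\right) = - 2 u - 2 J u$)
$- 5 n{\left(-53,Z{\left(f \right)} \right)} = - 5 \left(\left(-2\right) \left(-53\right) \left(1 + \left(7 + 6 \left(-12\right)\right)\right)\right) = - 5 \left(\left(-2\right) \left(-53\right) \left(1 + \left(7 - 72\right)\right)\right) = - 5 \left(\left(-2\right) \left(-53\right) \left(1 - 65\right)\right) = - 5 \left(\left(-2\right) \left(-53\right) \left(-64\right)\right) = \left(-5\right) \left(-6784\right) = 33920$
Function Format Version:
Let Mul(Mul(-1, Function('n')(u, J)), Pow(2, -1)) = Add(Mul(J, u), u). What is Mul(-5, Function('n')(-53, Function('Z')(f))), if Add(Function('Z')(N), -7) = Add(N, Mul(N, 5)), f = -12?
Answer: 33920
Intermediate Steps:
Function('Z')(N) = Add(7, Mul(6, N)) (Function('Z')(N) = Add(7, Add(N, Mul(N, 5))) = Add(7, Add(N, Mul(5, N))) = Add(7, Mul(6, N)))
Function('n')(u, J) = Add(Mul(-2, u), Mul(-2, J, u)) (Function('n')(u, J) = Mul(-2, Add(Mul(J, u), u)) = Mul(-2, Add(u, Mul(J, u))) = Add(Mul(-2, u), Mul(-2, J, u)))
Mul(-5, Function('n')(-53, Function('Z')(f))) = Mul(-5, Mul(-2, -53, Add(1, Add(7, Mul(6, -12))))) = Mul(-5, Mul(-2, -53, Add(1, Add(7, -72)))) = Mul(-5, Mul(-2, -53, Add(1, -65))) = Mul(-5, Mul(-2, -53, -64)) = Mul(-5, -6784) = 33920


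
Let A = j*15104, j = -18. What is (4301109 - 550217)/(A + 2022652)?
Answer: 937723/437695 ≈ 2.1424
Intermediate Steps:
A = -271872 (A = -18*15104 = -271872)
(4301109 - 550217)/(A + 2022652) = (4301109 - 550217)/(-271872 + 2022652) = 3750892/1750780 = 3750892*(1/1750780) = 937723/437695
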